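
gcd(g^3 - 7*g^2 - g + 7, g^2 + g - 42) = 1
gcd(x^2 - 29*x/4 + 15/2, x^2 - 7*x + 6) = x - 6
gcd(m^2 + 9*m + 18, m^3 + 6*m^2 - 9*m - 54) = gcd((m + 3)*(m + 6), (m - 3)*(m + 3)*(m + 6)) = m^2 + 9*m + 18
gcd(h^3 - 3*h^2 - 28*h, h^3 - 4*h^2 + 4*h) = h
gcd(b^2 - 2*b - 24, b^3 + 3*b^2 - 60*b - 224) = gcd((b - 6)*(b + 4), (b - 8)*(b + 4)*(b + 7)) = b + 4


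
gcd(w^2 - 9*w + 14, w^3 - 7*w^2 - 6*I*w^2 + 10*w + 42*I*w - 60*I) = w - 2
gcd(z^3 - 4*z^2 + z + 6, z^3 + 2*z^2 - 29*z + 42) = z^2 - 5*z + 6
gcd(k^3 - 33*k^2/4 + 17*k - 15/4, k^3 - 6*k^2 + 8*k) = 1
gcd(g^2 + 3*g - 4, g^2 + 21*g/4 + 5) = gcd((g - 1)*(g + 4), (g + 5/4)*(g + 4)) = g + 4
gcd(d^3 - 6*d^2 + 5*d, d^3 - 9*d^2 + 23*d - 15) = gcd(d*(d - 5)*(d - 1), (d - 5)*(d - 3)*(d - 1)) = d^2 - 6*d + 5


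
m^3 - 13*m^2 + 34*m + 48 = (m - 8)*(m - 6)*(m + 1)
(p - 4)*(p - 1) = p^2 - 5*p + 4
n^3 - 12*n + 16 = (n - 2)^2*(n + 4)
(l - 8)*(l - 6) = l^2 - 14*l + 48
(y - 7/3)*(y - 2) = y^2 - 13*y/3 + 14/3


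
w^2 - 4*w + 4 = (w - 2)^2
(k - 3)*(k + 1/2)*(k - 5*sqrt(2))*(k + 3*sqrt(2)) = k^4 - 2*sqrt(2)*k^3 - 5*k^3/2 - 63*k^2/2 + 5*sqrt(2)*k^2 + 3*sqrt(2)*k + 75*k + 45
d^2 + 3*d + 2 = (d + 1)*(d + 2)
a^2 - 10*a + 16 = (a - 8)*(a - 2)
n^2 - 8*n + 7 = (n - 7)*(n - 1)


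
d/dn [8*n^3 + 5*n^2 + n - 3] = 24*n^2 + 10*n + 1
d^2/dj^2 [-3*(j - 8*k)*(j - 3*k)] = -6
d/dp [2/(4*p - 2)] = -2/(2*p - 1)^2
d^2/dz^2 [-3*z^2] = -6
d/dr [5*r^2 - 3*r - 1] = 10*r - 3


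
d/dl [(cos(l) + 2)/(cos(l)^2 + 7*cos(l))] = (sin(l) + 14*sin(l)/cos(l)^2 + 4*tan(l))/(cos(l) + 7)^2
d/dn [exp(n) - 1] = exp(n)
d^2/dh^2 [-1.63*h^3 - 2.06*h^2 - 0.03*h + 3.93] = -9.78*h - 4.12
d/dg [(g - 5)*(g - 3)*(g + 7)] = 3*g^2 - 2*g - 41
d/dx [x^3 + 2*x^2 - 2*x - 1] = 3*x^2 + 4*x - 2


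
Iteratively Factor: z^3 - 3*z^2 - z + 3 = (z - 1)*(z^2 - 2*z - 3) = (z - 1)*(z + 1)*(z - 3)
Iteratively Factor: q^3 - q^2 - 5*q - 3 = (q - 3)*(q^2 + 2*q + 1) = (q - 3)*(q + 1)*(q + 1)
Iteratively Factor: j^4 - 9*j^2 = (j)*(j^3 - 9*j) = j*(j + 3)*(j^2 - 3*j) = j*(j - 3)*(j + 3)*(j)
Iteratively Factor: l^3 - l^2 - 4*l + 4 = (l - 1)*(l^2 - 4) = (l - 1)*(l + 2)*(l - 2)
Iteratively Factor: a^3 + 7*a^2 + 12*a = (a + 4)*(a^2 + 3*a) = a*(a + 4)*(a + 3)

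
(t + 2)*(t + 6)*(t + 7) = t^3 + 15*t^2 + 68*t + 84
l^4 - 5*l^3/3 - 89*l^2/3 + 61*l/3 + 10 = (l - 6)*(l - 1)*(l + 1/3)*(l + 5)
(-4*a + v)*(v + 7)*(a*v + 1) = -4*a^2*v^2 - 28*a^2*v + a*v^3 + 7*a*v^2 - 4*a*v - 28*a + v^2 + 7*v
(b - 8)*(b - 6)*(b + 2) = b^3 - 12*b^2 + 20*b + 96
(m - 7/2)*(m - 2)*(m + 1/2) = m^3 - 5*m^2 + 17*m/4 + 7/2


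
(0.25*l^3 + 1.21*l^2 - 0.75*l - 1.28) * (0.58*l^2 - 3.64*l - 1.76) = 0.145*l^5 - 0.2082*l^4 - 5.2794*l^3 - 0.142*l^2 + 5.9792*l + 2.2528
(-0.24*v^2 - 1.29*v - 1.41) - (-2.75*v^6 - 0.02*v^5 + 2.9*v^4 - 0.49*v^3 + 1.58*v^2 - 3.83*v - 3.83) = 2.75*v^6 + 0.02*v^5 - 2.9*v^4 + 0.49*v^3 - 1.82*v^2 + 2.54*v + 2.42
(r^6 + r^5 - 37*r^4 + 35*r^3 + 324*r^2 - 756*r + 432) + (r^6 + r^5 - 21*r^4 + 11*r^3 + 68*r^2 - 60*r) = 2*r^6 + 2*r^5 - 58*r^4 + 46*r^3 + 392*r^2 - 816*r + 432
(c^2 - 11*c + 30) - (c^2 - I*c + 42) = -11*c + I*c - 12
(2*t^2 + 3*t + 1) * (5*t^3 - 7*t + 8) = 10*t^5 + 15*t^4 - 9*t^3 - 5*t^2 + 17*t + 8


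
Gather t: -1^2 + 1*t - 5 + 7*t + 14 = 8*t + 8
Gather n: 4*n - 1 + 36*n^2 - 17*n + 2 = 36*n^2 - 13*n + 1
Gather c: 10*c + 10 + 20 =10*c + 30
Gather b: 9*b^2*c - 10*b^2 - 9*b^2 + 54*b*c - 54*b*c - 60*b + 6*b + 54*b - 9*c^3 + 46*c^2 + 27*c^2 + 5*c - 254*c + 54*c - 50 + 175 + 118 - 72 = b^2*(9*c - 19) - 9*c^3 + 73*c^2 - 195*c + 171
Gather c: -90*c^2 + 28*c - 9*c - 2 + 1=-90*c^2 + 19*c - 1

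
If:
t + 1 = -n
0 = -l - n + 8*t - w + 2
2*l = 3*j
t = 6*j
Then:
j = 2*w/105 - 2/35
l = w/35 - 3/35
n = -4*w/35 - 23/35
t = 4*w/35 - 12/35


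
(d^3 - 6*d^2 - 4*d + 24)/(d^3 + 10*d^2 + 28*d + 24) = (d^2 - 8*d + 12)/(d^2 + 8*d + 12)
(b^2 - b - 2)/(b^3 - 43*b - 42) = (b - 2)/(b^2 - b - 42)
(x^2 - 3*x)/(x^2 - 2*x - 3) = x/(x + 1)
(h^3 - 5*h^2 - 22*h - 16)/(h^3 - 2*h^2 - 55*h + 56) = (h^2 + 3*h + 2)/(h^2 + 6*h - 7)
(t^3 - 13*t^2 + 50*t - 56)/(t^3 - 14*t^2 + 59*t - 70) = (t - 4)/(t - 5)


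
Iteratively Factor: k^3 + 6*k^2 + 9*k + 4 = (k + 4)*(k^2 + 2*k + 1) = (k + 1)*(k + 4)*(k + 1)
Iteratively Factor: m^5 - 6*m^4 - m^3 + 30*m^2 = (m)*(m^4 - 6*m^3 - m^2 + 30*m) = m^2*(m^3 - 6*m^2 - m + 30) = m^2*(m - 3)*(m^2 - 3*m - 10) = m^2*(m - 3)*(m + 2)*(m - 5)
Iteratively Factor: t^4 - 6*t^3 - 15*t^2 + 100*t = (t - 5)*(t^3 - t^2 - 20*t) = (t - 5)^2*(t^2 + 4*t) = (t - 5)^2*(t + 4)*(t)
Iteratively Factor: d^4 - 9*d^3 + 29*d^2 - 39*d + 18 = (d - 1)*(d^3 - 8*d^2 + 21*d - 18) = (d - 3)*(d - 1)*(d^2 - 5*d + 6) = (d - 3)*(d - 2)*(d - 1)*(d - 3)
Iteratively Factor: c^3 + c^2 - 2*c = (c - 1)*(c^2 + 2*c) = (c - 1)*(c + 2)*(c)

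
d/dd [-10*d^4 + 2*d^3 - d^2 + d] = -40*d^3 + 6*d^2 - 2*d + 1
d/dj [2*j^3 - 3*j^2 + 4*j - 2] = 6*j^2 - 6*j + 4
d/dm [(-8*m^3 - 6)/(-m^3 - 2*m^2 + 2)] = 2*m*(8*m^3 - 33*m - 12)/(m^6 + 4*m^5 + 4*m^4 - 4*m^3 - 8*m^2 + 4)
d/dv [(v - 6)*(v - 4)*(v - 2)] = 3*v^2 - 24*v + 44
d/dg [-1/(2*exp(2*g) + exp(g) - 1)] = (4*exp(g) + 1)*exp(g)/(2*exp(2*g) + exp(g) - 1)^2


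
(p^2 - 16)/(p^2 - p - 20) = (p - 4)/(p - 5)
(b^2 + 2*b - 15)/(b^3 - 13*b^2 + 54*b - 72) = (b + 5)/(b^2 - 10*b + 24)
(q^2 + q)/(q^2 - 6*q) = (q + 1)/(q - 6)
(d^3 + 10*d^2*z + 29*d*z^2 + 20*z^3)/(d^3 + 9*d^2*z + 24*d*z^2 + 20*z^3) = (d^2 + 5*d*z + 4*z^2)/(d^2 + 4*d*z + 4*z^2)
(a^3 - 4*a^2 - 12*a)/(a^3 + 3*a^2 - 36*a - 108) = a*(a + 2)/(a^2 + 9*a + 18)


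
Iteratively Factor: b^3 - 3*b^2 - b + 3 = (b - 3)*(b^2 - 1) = (b - 3)*(b - 1)*(b + 1)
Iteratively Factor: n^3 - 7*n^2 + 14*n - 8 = (n - 2)*(n^2 - 5*n + 4) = (n - 2)*(n - 1)*(n - 4)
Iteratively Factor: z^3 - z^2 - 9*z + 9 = (z - 1)*(z^2 - 9) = (z - 1)*(z + 3)*(z - 3)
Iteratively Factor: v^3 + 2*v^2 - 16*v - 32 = (v - 4)*(v^2 + 6*v + 8) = (v - 4)*(v + 2)*(v + 4)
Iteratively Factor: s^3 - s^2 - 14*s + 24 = (s - 3)*(s^2 + 2*s - 8) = (s - 3)*(s + 4)*(s - 2)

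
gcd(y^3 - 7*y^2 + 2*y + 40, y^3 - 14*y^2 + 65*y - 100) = y^2 - 9*y + 20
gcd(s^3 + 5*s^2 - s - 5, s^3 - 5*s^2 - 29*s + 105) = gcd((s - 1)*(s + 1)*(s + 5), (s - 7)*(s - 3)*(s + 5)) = s + 5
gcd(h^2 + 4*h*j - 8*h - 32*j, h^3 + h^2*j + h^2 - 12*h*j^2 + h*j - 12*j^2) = h + 4*j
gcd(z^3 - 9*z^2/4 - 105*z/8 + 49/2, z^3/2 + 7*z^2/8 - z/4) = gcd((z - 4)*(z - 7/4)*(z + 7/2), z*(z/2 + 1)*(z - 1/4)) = 1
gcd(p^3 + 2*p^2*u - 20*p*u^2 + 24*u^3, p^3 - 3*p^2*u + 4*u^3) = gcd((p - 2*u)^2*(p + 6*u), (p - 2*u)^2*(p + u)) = p^2 - 4*p*u + 4*u^2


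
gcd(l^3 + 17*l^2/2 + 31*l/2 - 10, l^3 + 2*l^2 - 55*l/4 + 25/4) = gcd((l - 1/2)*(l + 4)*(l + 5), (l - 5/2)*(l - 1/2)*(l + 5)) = l^2 + 9*l/2 - 5/2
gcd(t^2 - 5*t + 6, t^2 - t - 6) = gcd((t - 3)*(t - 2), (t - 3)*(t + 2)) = t - 3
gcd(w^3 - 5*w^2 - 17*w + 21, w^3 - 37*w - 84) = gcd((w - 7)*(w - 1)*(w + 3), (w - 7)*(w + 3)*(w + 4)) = w^2 - 4*w - 21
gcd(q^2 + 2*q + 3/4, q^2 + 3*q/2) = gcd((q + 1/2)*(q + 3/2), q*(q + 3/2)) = q + 3/2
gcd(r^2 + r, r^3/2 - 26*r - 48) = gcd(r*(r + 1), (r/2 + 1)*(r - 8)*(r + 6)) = 1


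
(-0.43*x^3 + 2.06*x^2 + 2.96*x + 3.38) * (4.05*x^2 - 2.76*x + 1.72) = -1.7415*x^5 + 9.5298*x^4 + 5.5628*x^3 + 9.0626*x^2 - 4.2376*x + 5.8136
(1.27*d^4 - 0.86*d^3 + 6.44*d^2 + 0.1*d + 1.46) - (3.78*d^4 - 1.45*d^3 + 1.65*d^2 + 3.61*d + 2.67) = -2.51*d^4 + 0.59*d^3 + 4.79*d^2 - 3.51*d - 1.21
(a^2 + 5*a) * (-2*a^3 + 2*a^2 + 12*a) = -2*a^5 - 8*a^4 + 22*a^3 + 60*a^2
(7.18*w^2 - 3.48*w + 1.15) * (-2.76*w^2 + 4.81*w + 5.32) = -19.8168*w^4 + 44.1406*w^3 + 18.2848*w^2 - 12.9821*w + 6.118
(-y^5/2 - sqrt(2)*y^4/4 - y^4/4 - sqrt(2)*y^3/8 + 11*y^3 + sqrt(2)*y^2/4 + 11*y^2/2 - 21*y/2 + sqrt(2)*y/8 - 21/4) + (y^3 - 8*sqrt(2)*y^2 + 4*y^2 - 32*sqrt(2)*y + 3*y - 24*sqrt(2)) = -y^5/2 - sqrt(2)*y^4/4 - y^4/4 - sqrt(2)*y^3/8 + 12*y^3 - 31*sqrt(2)*y^2/4 + 19*y^2/2 - 255*sqrt(2)*y/8 - 15*y/2 - 24*sqrt(2) - 21/4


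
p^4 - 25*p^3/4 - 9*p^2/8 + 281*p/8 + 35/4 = (p - 5)*(p - 7/2)*(p + 1/4)*(p + 2)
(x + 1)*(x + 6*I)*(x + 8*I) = x^3 + x^2 + 14*I*x^2 - 48*x + 14*I*x - 48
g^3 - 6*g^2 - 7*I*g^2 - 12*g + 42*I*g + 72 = (g - 6)*(g - 4*I)*(g - 3*I)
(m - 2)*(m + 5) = m^2 + 3*m - 10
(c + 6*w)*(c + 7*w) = c^2 + 13*c*w + 42*w^2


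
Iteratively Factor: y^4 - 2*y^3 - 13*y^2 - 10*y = (y + 2)*(y^3 - 4*y^2 - 5*y) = (y - 5)*(y + 2)*(y^2 + y) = (y - 5)*(y + 1)*(y + 2)*(y)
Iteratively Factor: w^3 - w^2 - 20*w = (w)*(w^2 - w - 20) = w*(w - 5)*(w + 4)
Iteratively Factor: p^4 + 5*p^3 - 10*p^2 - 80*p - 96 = (p + 3)*(p^3 + 2*p^2 - 16*p - 32) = (p + 3)*(p + 4)*(p^2 - 2*p - 8) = (p - 4)*(p + 3)*(p + 4)*(p + 2)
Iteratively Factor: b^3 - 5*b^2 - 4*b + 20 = (b + 2)*(b^2 - 7*b + 10) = (b - 5)*(b + 2)*(b - 2)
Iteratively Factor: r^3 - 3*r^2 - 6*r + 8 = (r - 1)*(r^2 - 2*r - 8) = (r - 4)*(r - 1)*(r + 2)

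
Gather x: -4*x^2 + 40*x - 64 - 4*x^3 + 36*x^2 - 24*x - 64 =-4*x^3 + 32*x^2 + 16*x - 128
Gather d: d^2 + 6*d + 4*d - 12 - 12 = d^2 + 10*d - 24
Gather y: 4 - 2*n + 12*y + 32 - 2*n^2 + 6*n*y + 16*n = -2*n^2 + 14*n + y*(6*n + 12) + 36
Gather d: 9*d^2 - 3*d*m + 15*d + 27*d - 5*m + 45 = 9*d^2 + d*(42 - 3*m) - 5*m + 45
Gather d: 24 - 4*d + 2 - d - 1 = 25 - 5*d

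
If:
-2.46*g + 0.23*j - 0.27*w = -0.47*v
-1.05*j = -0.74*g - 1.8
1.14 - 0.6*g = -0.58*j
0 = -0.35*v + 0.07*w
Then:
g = 11.16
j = 9.58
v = -28.69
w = -143.47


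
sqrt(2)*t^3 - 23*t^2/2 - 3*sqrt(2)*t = t*(t - 6*sqrt(2))*(sqrt(2)*t + 1/2)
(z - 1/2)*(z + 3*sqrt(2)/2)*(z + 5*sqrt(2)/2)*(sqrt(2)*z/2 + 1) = sqrt(2)*z^4/2 - sqrt(2)*z^3/4 + 5*z^3 - 5*z^2/2 + 31*sqrt(2)*z^2/4 - 31*sqrt(2)*z/8 + 15*z/2 - 15/4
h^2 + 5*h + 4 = (h + 1)*(h + 4)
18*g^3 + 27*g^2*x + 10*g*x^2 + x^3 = (g + x)*(3*g + x)*(6*g + x)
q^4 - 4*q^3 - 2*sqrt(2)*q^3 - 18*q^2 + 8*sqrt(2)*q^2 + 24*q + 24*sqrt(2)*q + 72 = (q - 6)*(q + 2)*(q - 3*sqrt(2))*(q + sqrt(2))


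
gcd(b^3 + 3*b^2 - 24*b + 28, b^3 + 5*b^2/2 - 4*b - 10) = b - 2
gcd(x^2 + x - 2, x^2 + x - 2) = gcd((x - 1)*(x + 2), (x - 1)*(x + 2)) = x^2 + x - 2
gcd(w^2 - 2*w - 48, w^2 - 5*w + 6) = 1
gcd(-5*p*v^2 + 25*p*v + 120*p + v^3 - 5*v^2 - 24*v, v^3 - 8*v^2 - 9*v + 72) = v^2 - 5*v - 24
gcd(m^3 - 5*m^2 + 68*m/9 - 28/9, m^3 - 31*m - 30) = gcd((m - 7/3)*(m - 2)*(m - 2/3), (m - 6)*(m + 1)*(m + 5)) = 1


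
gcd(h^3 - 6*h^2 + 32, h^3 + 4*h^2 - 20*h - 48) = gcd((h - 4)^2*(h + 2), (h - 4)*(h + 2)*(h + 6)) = h^2 - 2*h - 8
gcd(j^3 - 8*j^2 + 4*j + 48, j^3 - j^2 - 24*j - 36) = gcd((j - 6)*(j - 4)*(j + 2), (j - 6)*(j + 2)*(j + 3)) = j^2 - 4*j - 12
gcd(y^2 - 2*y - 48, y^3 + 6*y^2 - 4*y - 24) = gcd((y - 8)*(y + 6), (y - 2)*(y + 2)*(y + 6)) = y + 6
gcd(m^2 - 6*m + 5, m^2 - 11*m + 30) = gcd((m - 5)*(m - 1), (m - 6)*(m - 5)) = m - 5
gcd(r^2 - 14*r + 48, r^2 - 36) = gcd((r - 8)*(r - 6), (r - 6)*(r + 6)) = r - 6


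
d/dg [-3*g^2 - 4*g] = -6*g - 4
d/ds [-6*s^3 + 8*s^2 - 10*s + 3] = -18*s^2 + 16*s - 10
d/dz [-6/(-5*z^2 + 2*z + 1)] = 12*(1 - 5*z)/(-5*z^2 + 2*z + 1)^2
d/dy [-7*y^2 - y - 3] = -14*y - 1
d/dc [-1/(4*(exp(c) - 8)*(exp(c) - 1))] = (2*exp(c) - 9)/(16*(exp(c) - 8)^2*sinh(c/2)^2)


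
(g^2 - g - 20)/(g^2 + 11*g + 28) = (g - 5)/(g + 7)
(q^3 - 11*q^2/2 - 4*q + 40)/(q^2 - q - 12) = (q^2 - 3*q/2 - 10)/(q + 3)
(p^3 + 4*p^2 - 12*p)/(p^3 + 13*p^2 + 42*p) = (p - 2)/(p + 7)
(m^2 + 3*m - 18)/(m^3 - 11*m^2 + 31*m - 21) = (m + 6)/(m^2 - 8*m + 7)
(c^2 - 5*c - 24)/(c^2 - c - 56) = (c + 3)/(c + 7)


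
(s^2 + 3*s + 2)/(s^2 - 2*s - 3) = (s + 2)/(s - 3)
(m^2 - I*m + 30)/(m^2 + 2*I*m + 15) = (m - 6*I)/(m - 3*I)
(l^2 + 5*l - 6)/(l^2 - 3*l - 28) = (-l^2 - 5*l + 6)/(-l^2 + 3*l + 28)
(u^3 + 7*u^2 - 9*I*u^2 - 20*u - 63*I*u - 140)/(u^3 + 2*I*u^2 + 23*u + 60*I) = (u^2 + u*(7 - 4*I) - 28*I)/(u^2 + 7*I*u - 12)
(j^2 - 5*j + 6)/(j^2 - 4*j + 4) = (j - 3)/(j - 2)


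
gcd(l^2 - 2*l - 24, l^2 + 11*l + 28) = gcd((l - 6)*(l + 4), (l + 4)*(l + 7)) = l + 4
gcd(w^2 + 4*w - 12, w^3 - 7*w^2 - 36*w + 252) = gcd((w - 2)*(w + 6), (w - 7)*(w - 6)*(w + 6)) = w + 6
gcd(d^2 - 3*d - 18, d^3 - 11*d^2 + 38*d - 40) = 1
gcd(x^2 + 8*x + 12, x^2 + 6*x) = x + 6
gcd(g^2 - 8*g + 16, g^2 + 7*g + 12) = 1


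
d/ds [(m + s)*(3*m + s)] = 4*m + 2*s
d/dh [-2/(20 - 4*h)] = -1/(2*(h - 5)^2)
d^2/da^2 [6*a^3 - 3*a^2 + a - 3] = 36*a - 6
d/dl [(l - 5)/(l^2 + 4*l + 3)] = (l^2 + 4*l - 2*(l - 5)*(l + 2) + 3)/(l^2 + 4*l + 3)^2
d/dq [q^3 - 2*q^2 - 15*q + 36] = 3*q^2 - 4*q - 15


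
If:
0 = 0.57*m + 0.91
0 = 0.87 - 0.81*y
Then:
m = -1.60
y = 1.07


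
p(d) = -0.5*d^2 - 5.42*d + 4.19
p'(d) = -1.0*d - 5.42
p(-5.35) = 18.88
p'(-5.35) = -0.07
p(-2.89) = 15.68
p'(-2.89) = -2.53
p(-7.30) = 17.11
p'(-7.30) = 1.88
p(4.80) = -33.35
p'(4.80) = -10.22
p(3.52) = -21.08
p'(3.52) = -8.94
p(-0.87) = 8.53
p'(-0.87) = -4.55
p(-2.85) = 15.58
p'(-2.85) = -2.57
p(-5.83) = 18.79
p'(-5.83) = 0.41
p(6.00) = -46.33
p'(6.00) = -11.42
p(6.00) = -46.33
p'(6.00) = -11.42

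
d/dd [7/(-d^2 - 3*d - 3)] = 7*(2*d + 3)/(d^2 + 3*d + 3)^2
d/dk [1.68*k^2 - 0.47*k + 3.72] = 3.36*k - 0.47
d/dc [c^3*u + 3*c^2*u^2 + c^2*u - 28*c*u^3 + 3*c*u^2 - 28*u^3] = u*(3*c^2 + 6*c*u + 2*c - 28*u^2 + 3*u)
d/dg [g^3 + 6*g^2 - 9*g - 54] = 3*g^2 + 12*g - 9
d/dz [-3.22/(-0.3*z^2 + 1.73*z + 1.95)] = (5.5706 - 1.932*z)/(-0.3*z^2 + 1.73*z + 1.95)^2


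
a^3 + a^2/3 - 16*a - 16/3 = (a - 4)*(a + 1/3)*(a + 4)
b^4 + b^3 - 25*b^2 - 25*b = b*(b - 5)*(b + 1)*(b + 5)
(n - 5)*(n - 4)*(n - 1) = n^3 - 10*n^2 + 29*n - 20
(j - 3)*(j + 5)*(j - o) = j^3 - j^2*o + 2*j^2 - 2*j*o - 15*j + 15*o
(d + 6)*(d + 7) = d^2 + 13*d + 42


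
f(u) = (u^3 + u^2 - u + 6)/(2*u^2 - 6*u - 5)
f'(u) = (6 - 4*u)*(u^3 + u^2 - u + 6)/(2*u^2 - 6*u - 5)^2 + (3*u^2 + 2*u - 1)/(2*u^2 - 6*u - 5)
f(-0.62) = -13.24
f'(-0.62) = 221.68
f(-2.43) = -0.00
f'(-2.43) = 0.55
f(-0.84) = 4.79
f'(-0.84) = 30.51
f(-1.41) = 0.89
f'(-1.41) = 1.68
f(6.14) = 8.02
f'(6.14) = -0.73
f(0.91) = -0.76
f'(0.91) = -0.17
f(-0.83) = 5.12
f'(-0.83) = 34.68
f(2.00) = -1.78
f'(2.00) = -2.06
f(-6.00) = -1.63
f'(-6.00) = 0.45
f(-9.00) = -3.00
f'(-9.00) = 0.46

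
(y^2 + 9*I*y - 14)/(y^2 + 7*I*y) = (y + 2*I)/y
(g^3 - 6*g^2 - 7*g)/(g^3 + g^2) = (g - 7)/g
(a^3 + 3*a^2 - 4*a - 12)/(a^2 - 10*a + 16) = (a^2 + 5*a + 6)/(a - 8)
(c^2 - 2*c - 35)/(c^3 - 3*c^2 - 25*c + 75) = (c - 7)/(c^2 - 8*c + 15)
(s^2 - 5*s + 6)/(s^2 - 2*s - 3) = (s - 2)/(s + 1)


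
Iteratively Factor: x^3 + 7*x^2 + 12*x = (x)*(x^2 + 7*x + 12) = x*(x + 4)*(x + 3)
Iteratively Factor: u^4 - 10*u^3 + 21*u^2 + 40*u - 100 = (u - 5)*(u^3 - 5*u^2 - 4*u + 20) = (u - 5)*(u - 2)*(u^2 - 3*u - 10) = (u - 5)*(u - 2)*(u + 2)*(u - 5)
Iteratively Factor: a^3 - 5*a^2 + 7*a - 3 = (a - 1)*(a^2 - 4*a + 3) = (a - 3)*(a - 1)*(a - 1)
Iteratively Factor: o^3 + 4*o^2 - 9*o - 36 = (o + 4)*(o^2 - 9) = (o - 3)*(o + 4)*(o + 3)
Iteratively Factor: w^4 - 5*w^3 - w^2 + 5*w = (w + 1)*(w^3 - 6*w^2 + 5*w) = (w - 5)*(w + 1)*(w^2 - w) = (w - 5)*(w - 1)*(w + 1)*(w)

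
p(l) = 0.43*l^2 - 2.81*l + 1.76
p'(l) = 0.86*l - 2.81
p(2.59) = -2.63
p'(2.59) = -0.58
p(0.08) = 1.54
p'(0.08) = -2.74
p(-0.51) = 3.30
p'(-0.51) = -3.25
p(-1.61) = 7.40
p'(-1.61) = -4.19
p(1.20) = -0.99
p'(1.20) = -1.78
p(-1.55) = 7.15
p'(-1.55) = -4.14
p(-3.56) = 17.21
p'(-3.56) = -5.87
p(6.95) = 3.00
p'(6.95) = 3.17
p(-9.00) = 61.88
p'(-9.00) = -10.55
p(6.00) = 0.38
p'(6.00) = 2.35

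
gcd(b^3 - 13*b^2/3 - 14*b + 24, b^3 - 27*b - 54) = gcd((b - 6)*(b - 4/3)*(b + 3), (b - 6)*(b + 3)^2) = b^2 - 3*b - 18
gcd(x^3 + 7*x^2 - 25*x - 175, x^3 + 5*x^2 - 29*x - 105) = x^2 + 2*x - 35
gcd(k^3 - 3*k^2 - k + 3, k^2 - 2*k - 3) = k^2 - 2*k - 3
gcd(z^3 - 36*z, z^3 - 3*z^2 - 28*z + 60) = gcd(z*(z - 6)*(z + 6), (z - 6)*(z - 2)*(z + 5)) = z - 6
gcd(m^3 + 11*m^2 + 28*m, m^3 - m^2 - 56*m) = m^2 + 7*m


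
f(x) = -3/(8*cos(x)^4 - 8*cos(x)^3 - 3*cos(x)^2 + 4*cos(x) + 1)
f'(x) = -3*(32*sin(x)*cos(x)^3 - 24*sin(x)*cos(x)^2 - 6*sin(x)*cos(x) + 4*sin(x))/(8*cos(x)^4 - 8*cos(x)^3 - 3*cos(x)^2 + 4*cos(x) + 1)^2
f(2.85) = -0.37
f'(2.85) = 0.52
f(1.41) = -1.95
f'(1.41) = -3.21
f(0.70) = -2.05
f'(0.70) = 0.28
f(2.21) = -11.64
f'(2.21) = 281.06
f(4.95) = -1.77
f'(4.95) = 1.70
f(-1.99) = 8.19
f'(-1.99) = 6.30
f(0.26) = -1.65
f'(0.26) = -1.09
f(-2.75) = -0.44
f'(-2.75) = -0.87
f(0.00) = -1.50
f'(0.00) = 0.00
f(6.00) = -1.67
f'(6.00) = 1.16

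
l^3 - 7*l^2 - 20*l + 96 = (l - 8)*(l - 3)*(l + 4)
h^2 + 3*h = h*(h + 3)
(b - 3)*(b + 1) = b^2 - 2*b - 3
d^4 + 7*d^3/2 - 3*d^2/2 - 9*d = d*(d - 3/2)*(d + 2)*(d + 3)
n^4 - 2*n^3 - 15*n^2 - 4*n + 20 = (n - 5)*(n - 1)*(n + 2)^2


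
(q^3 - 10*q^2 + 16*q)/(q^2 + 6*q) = (q^2 - 10*q + 16)/(q + 6)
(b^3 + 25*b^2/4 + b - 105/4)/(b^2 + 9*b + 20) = (4*b^2 + 5*b - 21)/(4*(b + 4))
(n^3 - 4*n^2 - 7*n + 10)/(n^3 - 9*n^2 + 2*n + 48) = (n^2 - 6*n + 5)/(n^2 - 11*n + 24)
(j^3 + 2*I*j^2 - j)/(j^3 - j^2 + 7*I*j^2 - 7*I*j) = (j^2 + 2*I*j - 1)/(j^2 - j + 7*I*j - 7*I)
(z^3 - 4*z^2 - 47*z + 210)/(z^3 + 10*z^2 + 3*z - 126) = (z^2 - 11*z + 30)/(z^2 + 3*z - 18)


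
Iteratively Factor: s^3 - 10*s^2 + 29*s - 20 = (s - 4)*(s^2 - 6*s + 5) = (s - 4)*(s - 1)*(s - 5)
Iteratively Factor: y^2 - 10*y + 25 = (y - 5)*(y - 5)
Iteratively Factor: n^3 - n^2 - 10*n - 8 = (n + 2)*(n^2 - 3*n - 4) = (n - 4)*(n + 2)*(n + 1)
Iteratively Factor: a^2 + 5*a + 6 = (a + 3)*(a + 2)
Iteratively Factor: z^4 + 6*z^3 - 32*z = (z + 4)*(z^3 + 2*z^2 - 8*z) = (z - 2)*(z + 4)*(z^2 + 4*z) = z*(z - 2)*(z + 4)*(z + 4)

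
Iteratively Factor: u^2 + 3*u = (u + 3)*(u)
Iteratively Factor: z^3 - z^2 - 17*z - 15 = (z + 3)*(z^2 - 4*z - 5) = (z - 5)*(z + 3)*(z + 1)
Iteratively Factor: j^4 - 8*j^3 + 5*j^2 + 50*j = (j - 5)*(j^3 - 3*j^2 - 10*j) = (j - 5)*(j + 2)*(j^2 - 5*j) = j*(j - 5)*(j + 2)*(j - 5)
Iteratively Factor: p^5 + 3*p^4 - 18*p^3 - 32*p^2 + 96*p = (p)*(p^4 + 3*p^3 - 18*p^2 - 32*p + 96) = p*(p + 4)*(p^3 - p^2 - 14*p + 24) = p*(p + 4)^2*(p^2 - 5*p + 6) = p*(p - 2)*(p + 4)^2*(p - 3)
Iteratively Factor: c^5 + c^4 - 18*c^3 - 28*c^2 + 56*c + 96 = (c - 2)*(c^4 + 3*c^3 - 12*c^2 - 52*c - 48) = (c - 4)*(c - 2)*(c^3 + 7*c^2 + 16*c + 12) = (c - 4)*(c - 2)*(c + 2)*(c^2 + 5*c + 6) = (c - 4)*(c - 2)*(c + 2)^2*(c + 3)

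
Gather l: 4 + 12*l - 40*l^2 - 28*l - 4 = -40*l^2 - 16*l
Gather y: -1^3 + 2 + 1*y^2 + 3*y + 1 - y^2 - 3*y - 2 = 0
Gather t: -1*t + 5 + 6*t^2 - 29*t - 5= 6*t^2 - 30*t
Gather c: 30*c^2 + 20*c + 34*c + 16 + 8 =30*c^2 + 54*c + 24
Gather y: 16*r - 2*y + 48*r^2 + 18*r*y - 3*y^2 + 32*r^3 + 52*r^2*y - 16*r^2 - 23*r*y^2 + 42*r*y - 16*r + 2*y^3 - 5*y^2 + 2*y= 32*r^3 + 32*r^2 + 2*y^3 + y^2*(-23*r - 8) + y*(52*r^2 + 60*r)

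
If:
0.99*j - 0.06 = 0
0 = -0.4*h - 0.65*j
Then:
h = -0.10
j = 0.06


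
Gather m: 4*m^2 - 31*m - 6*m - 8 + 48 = 4*m^2 - 37*m + 40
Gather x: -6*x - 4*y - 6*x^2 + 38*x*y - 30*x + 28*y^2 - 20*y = -6*x^2 + x*(38*y - 36) + 28*y^2 - 24*y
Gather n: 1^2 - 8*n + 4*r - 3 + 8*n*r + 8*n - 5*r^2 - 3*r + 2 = 8*n*r - 5*r^2 + r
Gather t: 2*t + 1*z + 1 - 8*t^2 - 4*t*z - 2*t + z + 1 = -8*t^2 - 4*t*z + 2*z + 2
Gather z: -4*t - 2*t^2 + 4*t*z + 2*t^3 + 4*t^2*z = 2*t^3 - 2*t^2 - 4*t + z*(4*t^2 + 4*t)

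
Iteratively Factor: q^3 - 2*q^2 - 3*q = (q)*(q^2 - 2*q - 3) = q*(q + 1)*(q - 3)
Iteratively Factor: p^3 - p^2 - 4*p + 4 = (p + 2)*(p^2 - 3*p + 2) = (p - 1)*(p + 2)*(p - 2)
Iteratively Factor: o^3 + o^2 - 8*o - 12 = (o + 2)*(o^2 - o - 6) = (o - 3)*(o + 2)*(o + 2)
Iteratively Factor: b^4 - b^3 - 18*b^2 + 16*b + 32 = (b - 4)*(b^3 + 3*b^2 - 6*b - 8) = (b - 4)*(b - 2)*(b^2 + 5*b + 4) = (b - 4)*(b - 2)*(b + 1)*(b + 4)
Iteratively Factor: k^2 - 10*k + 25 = (k - 5)*(k - 5)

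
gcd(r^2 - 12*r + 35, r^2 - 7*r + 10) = r - 5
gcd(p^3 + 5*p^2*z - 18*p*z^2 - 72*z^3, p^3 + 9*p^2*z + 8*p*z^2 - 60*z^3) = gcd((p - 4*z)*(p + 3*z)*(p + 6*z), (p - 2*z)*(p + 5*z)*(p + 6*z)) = p + 6*z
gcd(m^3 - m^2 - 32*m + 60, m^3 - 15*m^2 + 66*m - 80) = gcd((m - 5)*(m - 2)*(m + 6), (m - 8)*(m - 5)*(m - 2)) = m^2 - 7*m + 10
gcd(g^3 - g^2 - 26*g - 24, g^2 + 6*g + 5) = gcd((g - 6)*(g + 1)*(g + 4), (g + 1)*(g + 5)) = g + 1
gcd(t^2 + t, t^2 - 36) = 1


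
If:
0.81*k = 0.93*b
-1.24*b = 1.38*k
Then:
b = 0.00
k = 0.00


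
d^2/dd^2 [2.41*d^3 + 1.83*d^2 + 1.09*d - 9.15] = 14.46*d + 3.66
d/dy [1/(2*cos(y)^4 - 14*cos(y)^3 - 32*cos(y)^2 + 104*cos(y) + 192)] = (-4*sin(y)^2 - 29*cos(y) + 30)*sin(y)/(2*(cos(y) - 8)^2*(cos(y) - 3)^2*(cos(y) + 2)^3)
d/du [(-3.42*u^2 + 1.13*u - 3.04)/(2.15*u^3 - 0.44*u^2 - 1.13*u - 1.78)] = (7.353*u^4 - 4.859*u^3 + 23.9698*u^2 + 9.5*u - 5.4466)/(4.6225*u^6 - 1.892*u^5 - 4.6654*u^4 - 6.6596*u^3 + 2.8433*u^2 + 4.0228*u + 3.1684)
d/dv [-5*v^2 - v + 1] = -10*v - 1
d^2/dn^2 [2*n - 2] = 0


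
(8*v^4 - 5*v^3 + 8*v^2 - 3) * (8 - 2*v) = -16*v^5 + 74*v^4 - 56*v^3 + 64*v^2 + 6*v - 24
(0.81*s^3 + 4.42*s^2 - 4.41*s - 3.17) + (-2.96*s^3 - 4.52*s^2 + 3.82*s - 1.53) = -2.15*s^3 - 0.0999999999999996*s^2 - 0.59*s - 4.7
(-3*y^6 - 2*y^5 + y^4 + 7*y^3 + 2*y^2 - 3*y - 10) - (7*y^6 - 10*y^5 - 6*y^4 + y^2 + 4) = -10*y^6 + 8*y^5 + 7*y^4 + 7*y^3 + y^2 - 3*y - 14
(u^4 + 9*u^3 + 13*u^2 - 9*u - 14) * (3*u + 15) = 3*u^5 + 42*u^4 + 174*u^3 + 168*u^2 - 177*u - 210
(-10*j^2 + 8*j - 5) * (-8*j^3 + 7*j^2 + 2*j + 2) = 80*j^5 - 134*j^4 + 76*j^3 - 39*j^2 + 6*j - 10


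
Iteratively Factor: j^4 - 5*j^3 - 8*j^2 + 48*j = (j)*(j^3 - 5*j^2 - 8*j + 48) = j*(j + 3)*(j^2 - 8*j + 16) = j*(j - 4)*(j + 3)*(j - 4)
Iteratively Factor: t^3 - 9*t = (t)*(t^2 - 9) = t*(t - 3)*(t + 3)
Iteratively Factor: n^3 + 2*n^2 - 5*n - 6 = (n + 1)*(n^2 + n - 6) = (n + 1)*(n + 3)*(n - 2)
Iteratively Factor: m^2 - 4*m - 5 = (m - 5)*(m + 1)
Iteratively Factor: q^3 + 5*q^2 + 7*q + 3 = (q + 1)*(q^2 + 4*q + 3) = (q + 1)*(q + 3)*(q + 1)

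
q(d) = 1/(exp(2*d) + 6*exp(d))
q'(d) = (-2*exp(2*d) - 6*exp(d))/(exp(2*d) + 6*exp(d))^2 = 2*(-exp(d) - 3)*exp(-d)/(exp(d) + 6)^2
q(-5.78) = 53.93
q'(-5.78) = -53.96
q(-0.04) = 0.15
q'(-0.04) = -0.17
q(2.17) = 0.01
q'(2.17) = -0.01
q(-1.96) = 1.16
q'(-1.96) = -1.18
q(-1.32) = 0.60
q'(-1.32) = -0.62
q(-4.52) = 15.28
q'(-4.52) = -15.31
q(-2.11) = 1.35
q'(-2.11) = -1.37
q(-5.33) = 34.38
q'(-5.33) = -34.41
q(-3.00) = 3.32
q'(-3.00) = -3.35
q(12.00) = 0.00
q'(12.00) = 0.00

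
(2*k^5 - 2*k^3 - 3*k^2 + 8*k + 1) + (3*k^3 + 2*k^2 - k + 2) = 2*k^5 + k^3 - k^2 + 7*k + 3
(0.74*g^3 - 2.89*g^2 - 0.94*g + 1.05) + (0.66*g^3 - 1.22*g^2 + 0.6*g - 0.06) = 1.4*g^3 - 4.11*g^2 - 0.34*g + 0.99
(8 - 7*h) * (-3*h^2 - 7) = 21*h^3 - 24*h^2 + 49*h - 56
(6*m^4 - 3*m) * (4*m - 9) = 24*m^5 - 54*m^4 - 12*m^2 + 27*m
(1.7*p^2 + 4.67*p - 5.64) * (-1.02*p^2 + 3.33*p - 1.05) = -1.734*p^4 + 0.8976*p^3 + 19.5189*p^2 - 23.6847*p + 5.922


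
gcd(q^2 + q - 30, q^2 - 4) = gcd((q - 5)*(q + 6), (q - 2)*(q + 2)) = 1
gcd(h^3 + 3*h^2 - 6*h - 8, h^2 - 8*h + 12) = h - 2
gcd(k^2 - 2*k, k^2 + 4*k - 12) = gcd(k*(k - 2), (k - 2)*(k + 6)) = k - 2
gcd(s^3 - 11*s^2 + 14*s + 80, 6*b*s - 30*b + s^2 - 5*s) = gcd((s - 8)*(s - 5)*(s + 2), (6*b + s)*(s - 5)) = s - 5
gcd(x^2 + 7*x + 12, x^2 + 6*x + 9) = x + 3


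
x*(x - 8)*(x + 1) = x^3 - 7*x^2 - 8*x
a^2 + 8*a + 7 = (a + 1)*(a + 7)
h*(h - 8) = h^2 - 8*h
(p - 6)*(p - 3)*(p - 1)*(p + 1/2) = p^4 - 19*p^3/2 + 22*p^2 - 9*p/2 - 9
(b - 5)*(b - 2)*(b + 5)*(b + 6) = b^4 + 4*b^3 - 37*b^2 - 100*b + 300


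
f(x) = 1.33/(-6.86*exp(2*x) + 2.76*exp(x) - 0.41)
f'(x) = 1.33*(13.72*exp(2*x) - 2.76*exp(x))/(-6.86*exp(2*x) + 2.76*exp(x) - 0.41)^2 = (18.2476*exp(x) - 3.6708)*exp(x)/(6.86*exp(2*x) - 2.76*exp(x) + 0.41)^2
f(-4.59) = -3.48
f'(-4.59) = -0.24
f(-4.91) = -3.41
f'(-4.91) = -0.17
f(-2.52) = -5.72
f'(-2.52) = -3.28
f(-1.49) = -9.75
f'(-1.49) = 5.35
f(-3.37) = -4.12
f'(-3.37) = -1.00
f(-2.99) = -4.61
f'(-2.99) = -1.66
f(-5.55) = -3.33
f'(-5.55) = -0.09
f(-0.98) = -3.91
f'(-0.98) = 10.29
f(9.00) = 0.00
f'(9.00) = 0.00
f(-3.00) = -4.59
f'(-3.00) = -1.64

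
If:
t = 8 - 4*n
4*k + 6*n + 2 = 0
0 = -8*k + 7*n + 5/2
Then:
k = 1/76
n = -13/38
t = 178/19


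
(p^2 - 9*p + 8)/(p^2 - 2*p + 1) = (p - 8)/(p - 1)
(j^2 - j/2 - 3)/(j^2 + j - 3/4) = 2*(j - 2)/(2*j - 1)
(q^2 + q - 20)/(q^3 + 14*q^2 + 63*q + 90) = (q - 4)/(q^2 + 9*q + 18)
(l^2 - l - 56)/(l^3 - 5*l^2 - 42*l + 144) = (l + 7)/(l^2 + 3*l - 18)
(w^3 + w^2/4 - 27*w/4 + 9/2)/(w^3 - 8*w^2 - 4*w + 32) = (4*w^2 + 9*w - 9)/(4*(w^2 - 6*w - 16))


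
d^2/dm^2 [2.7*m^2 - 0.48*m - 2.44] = 5.40000000000000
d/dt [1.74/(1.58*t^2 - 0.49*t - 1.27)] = (0.8526 - 5.4984*t)/(-1.58*t^2 + 0.49*t + 1.27)^2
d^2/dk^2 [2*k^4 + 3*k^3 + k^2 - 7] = 24*k^2 + 18*k + 2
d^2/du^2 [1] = 0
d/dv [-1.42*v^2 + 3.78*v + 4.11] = 3.78 - 2.84*v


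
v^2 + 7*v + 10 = (v + 2)*(v + 5)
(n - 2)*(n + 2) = n^2 - 4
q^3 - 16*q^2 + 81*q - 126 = (q - 7)*(q - 6)*(q - 3)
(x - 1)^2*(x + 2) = x^3 - 3*x + 2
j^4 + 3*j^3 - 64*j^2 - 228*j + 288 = (j - 8)*(j - 1)*(j + 6)^2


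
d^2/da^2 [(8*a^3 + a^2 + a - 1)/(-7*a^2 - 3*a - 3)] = 4*(34*a^3 - 3*a^2 - 45*a - 6)/(343*a^6 + 441*a^5 + 630*a^4 + 405*a^3 + 270*a^2 + 81*a + 27)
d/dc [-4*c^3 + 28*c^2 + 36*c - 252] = -12*c^2 + 56*c + 36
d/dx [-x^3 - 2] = -3*x^2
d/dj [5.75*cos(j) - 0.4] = -5.75*sin(j)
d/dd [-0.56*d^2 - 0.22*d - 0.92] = -1.12*d - 0.22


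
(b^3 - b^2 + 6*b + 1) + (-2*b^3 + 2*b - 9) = -b^3 - b^2 + 8*b - 8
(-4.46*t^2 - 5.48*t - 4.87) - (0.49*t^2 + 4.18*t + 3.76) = -4.95*t^2 - 9.66*t - 8.63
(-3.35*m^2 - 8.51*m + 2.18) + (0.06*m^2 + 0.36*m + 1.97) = -3.29*m^2 - 8.15*m + 4.15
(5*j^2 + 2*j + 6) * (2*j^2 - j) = 10*j^4 - j^3 + 10*j^2 - 6*j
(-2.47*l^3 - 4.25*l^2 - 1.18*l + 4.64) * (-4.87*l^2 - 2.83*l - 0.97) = 12.0289*l^5 + 27.6876*l^4 + 20.17*l^3 - 15.1349*l^2 - 11.9866*l - 4.5008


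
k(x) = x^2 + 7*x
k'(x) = 2*x + 7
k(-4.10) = -11.89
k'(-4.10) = -1.20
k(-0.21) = -1.43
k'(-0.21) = 6.58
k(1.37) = 11.47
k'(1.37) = 9.74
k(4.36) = 49.53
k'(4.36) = 15.72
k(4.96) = 59.32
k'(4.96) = 16.92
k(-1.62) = -8.72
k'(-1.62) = 3.76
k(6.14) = 80.68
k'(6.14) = 19.28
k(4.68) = 54.66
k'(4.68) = 16.36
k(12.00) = 228.00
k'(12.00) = 31.00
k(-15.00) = 120.00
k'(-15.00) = -23.00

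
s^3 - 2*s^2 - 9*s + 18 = (s - 3)*(s - 2)*(s + 3)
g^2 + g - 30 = (g - 5)*(g + 6)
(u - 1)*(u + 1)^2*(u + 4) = u^4 + 5*u^3 + 3*u^2 - 5*u - 4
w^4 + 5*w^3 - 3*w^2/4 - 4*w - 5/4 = (w - 1)*(w + 1/2)^2*(w + 5)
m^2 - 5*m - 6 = (m - 6)*(m + 1)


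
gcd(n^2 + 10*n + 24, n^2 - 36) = n + 6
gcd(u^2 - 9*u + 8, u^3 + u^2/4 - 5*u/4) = u - 1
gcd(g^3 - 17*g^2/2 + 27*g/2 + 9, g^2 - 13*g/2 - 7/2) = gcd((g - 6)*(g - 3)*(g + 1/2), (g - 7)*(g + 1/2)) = g + 1/2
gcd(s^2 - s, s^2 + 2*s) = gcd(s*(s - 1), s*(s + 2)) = s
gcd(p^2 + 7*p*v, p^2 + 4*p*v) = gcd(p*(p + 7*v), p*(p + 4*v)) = p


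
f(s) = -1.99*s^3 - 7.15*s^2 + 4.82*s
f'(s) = -5.97*s^2 - 14.3*s + 4.82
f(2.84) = -89.56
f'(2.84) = -83.94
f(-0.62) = -5.26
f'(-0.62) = 11.39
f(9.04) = -2010.88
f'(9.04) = -612.33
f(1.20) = -7.95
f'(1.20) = -20.94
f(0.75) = -1.25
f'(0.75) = -9.26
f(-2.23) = -24.24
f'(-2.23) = 7.02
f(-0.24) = -1.54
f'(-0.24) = 7.91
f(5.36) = -486.02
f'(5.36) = -243.34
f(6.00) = -658.32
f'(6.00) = -295.90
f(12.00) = -4410.48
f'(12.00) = -1026.46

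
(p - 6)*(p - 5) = p^2 - 11*p + 30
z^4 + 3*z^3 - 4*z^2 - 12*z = z*(z - 2)*(z + 2)*(z + 3)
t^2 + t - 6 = (t - 2)*(t + 3)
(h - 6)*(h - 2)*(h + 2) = h^3 - 6*h^2 - 4*h + 24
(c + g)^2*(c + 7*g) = c^3 + 9*c^2*g + 15*c*g^2 + 7*g^3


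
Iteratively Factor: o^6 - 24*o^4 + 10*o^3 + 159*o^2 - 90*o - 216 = (o + 1)*(o^5 - o^4 - 23*o^3 + 33*o^2 + 126*o - 216) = (o + 1)*(o + 4)*(o^4 - 5*o^3 - 3*o^2 + 45*o - 54) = (o - 3)*(o + 1)*(o + 4)*(o^3 - 2*o^2 - 9*o + 18) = (o - 3)*(o - 2)*(o + 1)*(o + 4)*(o^2 - 9) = (o - 3)^2*(o - 2)*(o + 1)*(o + 4)*(o + 3)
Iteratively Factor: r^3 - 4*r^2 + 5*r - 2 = (r - 2)*(r^2 - 2*r + 1) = (r - 2)*(r - 1)*(r - 1)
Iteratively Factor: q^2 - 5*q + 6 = (q - 2)*(q - 3)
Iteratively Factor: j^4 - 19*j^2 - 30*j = (j + 3)*(j^3 - 3*j^2 - 10*j) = (j - 5)*(j + 3)*(j^2 + 2*j) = j*(j - 5)*(j + 3)*(j + 2)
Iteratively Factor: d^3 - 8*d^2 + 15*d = (d)*(d^2 - 8*d + 15) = d*(d - 5)*(d - 3)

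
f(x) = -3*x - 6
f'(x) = -3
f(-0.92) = -3.24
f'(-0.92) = -3.00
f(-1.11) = -2.67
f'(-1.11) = -3.00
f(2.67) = -14.01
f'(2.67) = -3.00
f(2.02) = -12.06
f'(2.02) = -3.00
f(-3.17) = 3.51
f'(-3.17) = -3.00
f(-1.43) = -1.71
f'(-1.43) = -3.00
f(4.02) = -18.06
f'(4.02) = -3.00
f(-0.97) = -3.09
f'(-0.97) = -3.00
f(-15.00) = 39.00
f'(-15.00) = -3.00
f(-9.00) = 21.00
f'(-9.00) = -3.00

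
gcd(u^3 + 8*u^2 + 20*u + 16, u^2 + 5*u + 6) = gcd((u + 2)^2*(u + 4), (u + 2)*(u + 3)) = u + 2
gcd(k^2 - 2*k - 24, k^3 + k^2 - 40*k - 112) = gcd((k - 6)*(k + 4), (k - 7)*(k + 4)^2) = k + 4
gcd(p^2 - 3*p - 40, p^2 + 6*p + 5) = p + 5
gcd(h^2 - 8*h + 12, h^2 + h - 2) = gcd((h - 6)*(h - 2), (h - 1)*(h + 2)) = 1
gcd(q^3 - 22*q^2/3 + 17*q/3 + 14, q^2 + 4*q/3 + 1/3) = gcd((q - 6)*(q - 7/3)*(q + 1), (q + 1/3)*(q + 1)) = q + 1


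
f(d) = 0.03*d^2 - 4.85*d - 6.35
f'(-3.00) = -5.03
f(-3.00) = 8.47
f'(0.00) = -4.85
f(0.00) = -6.35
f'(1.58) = -4.76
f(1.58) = -13.94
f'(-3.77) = -5.08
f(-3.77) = 12.36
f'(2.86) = -4.68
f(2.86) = -19.98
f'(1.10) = -4.78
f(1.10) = -11.65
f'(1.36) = -4.77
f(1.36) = -12.89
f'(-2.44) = -5.00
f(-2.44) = 5.66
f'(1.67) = -4.75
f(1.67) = -14.37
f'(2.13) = -4.72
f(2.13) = -16.54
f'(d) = 0.06*d - 4.85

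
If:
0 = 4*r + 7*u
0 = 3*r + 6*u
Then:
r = 0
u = 0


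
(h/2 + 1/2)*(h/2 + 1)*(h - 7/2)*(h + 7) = h^4/4 + 13*h^3/8 - 3*h^2 - 133*h/8 - 49/4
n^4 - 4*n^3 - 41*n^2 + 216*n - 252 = (n - 6)*(n - 3)*(n - 2)*(n + 7)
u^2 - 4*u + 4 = (u - 2)^2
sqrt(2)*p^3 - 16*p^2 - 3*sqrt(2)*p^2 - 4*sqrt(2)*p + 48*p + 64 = (p - 4)*(p - 8*sqrt(2))*(sqrt(2)*p + sqrt(2))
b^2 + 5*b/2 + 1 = (b + 1/2)*(b + 2)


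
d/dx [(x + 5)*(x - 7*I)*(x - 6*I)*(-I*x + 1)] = -4*I*x^3 + x^2*(-36 - 15*I) + x*(-120 + 58*I) - 42 + 145*I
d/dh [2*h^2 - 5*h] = 4*h - 5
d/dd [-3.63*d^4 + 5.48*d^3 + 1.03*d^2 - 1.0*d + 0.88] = -14.52*d^3 + 16.44*d^2 + 2.06*d - 1.0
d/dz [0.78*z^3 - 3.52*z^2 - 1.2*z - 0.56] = 2.34*z^2 - 7.04*z - 1.2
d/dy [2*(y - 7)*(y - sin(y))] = 2*y + 2*(7 - y)*(cos(y) - 1) - 2*sin(y)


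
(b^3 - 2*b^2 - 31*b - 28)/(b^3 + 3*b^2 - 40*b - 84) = (b^3 - 2*b^2 - 31*b - 28)/(b^3 + 3*b^2 - 40*b - 84)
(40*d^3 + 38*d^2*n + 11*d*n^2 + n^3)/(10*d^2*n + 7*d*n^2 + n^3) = (4*d + n)/n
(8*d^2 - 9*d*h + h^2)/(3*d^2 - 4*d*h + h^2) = (8*d - h)/(3*d - h)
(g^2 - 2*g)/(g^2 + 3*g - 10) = g/(g + 5)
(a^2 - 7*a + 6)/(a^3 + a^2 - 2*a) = (a - 6)/(a*(a + 2))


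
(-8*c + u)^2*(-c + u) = -64*c^3 + 80*c^2*u - 17*c*u^2 + u^3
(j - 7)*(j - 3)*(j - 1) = j^3 - 11*j^2 + 31*j - 21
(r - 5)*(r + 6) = r^2 + r - 30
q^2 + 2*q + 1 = (q + 1)^2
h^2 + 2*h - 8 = (h - 2)*(h + 4)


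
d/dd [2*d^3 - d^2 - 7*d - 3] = 6*d^2 - 2*d - 7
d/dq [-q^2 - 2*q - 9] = -2*q - 2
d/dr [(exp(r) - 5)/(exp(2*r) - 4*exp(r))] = (-exp(2*r) + 10*exp(r) - 20)*exp(-r)/(exp(2*r) - 8*exp(r) + 16)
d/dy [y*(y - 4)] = 2*y - 4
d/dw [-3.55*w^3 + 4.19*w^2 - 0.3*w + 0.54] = -10.65*w^2 + 8.38*w - 0.3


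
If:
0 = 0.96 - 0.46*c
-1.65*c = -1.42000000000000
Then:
No Solution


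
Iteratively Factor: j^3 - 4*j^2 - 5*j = (j + 1)*(j^2 - 5*j) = (j - 5)*(j + 1)*(j)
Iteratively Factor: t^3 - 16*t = (t - 4)*(t^2 + 4*t) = t*(t - 4)*(t + 4)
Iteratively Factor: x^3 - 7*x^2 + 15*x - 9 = (x - 1)*(x^2 - 6*x + 9) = (x - 3)*(x - 1)*(x - 3)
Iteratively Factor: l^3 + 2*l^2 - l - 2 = (l - 1)*(l^2 + 3*l + 2) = (l - 1)*(l + 1)*(l + 2)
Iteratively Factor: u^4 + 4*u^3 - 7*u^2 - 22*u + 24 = (u - 2)*(u^3 + 6*u^2 + 5*u - 12) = (u - 2)*(u + 4)*(u^2 + 2*u - 3) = (u - 2)*(u + 3)*(u + 4)*(u - 1)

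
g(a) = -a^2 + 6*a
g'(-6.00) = 18.00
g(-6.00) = -72.00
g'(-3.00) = 12.00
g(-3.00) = -27.00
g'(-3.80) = 13.60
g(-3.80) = -37.24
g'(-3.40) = 12.80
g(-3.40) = -31.96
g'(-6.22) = 18.44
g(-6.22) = -76.01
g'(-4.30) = 14.60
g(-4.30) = -44.29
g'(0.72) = 4.56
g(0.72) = 3.80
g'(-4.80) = 15.60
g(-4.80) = -51.84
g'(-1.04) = 8.08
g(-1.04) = -7.32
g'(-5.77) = 17.54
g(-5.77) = -67.91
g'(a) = 6 - 2*a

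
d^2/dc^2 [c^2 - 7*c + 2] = 2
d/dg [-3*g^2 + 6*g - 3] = 6 - 6*g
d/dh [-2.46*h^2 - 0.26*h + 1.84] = -4.92*h - 0.26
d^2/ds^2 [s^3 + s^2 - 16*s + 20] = 6*s + 2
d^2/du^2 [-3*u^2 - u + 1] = -6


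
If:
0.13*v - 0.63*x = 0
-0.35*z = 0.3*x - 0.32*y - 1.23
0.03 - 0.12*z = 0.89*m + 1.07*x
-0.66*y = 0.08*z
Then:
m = 1.42323232323232*z - 4.89550561797753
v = 19.8692307692308 - 6.28041958041958*z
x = 4.1 - 1.2959595959596*z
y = -0.121212121212121*z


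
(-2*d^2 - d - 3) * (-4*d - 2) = 8*d^3 + 8*d^2 + 14*d + 6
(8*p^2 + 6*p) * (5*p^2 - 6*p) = 40*p^4 - 18*p^3 - 36*p^2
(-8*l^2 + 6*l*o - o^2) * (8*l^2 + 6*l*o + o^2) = -64*l^4 + 20*l^2*o^2 - o^4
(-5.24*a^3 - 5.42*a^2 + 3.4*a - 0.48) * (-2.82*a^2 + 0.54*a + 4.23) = 14.7768*a^5 + 12.4548*a^4 - 34.68*a^3 - 19.737*a^2 + 14.1228*a - 2.0304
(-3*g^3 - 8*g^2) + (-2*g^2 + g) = -3*g^3 - 10*g^2 + g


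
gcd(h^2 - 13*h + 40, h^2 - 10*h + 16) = h - 8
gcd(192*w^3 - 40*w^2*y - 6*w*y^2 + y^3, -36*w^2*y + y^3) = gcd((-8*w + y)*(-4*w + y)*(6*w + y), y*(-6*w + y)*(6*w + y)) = 6*w + y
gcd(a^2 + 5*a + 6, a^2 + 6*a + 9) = a + 3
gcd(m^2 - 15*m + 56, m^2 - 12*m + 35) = m - 7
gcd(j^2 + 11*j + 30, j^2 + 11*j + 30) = j^2 + 11*j + 30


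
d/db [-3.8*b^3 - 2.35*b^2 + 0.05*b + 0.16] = -11.4*b^2 - 4.7*b + 0.05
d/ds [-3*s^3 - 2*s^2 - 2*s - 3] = -9*s^2 - 4*s - 2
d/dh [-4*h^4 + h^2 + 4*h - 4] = -16*h^3 + 2*h + 4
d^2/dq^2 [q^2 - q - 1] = 2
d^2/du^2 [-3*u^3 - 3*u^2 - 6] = -18*u - 6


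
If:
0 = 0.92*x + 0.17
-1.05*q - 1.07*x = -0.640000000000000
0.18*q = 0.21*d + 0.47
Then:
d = -1.55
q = 0.80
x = -0.18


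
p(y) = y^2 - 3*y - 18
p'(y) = 2*y - 3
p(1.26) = -20.19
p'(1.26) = -0.48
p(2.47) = -19.31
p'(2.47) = 1.94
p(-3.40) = 3.76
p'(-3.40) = -9.80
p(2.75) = -18.69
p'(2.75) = 2.50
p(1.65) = -20.23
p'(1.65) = 0.30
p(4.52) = -11.13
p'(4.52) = 6.04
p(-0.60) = -15.84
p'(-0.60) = -4.20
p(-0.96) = -14.20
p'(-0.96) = -4.92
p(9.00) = 36.00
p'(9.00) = 15.00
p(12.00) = 90.00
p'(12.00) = 21.00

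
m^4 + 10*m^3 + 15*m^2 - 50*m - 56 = (m - 2)*(m + 1)*(m + 4)*(m + 7)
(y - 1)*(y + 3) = y^2 + 2*y - 3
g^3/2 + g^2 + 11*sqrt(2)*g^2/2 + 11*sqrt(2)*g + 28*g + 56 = (g/2 + 1)*(g + 4*sqrt(2))*(g + 7*sqrt(2))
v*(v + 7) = v^2 + 7*v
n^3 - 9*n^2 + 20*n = n*(n - 5)*(n - 4)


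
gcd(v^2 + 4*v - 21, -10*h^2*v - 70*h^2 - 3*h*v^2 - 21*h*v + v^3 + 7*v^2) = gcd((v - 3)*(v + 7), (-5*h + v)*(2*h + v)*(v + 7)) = v + 7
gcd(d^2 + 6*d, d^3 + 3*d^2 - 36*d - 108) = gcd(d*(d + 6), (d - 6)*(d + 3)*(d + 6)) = d + 6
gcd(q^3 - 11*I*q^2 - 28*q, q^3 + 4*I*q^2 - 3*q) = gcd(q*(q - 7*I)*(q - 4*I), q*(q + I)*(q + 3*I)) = q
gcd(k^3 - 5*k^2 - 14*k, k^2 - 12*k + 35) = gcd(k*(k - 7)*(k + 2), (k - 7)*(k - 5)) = k - 7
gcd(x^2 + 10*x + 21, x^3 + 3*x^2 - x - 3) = x + 3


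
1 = 1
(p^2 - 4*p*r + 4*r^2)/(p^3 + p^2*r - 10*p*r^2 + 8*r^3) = (p - 2*r)/(p^2 + 3*p*r - 4*r^2)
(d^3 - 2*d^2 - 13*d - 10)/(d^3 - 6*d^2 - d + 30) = (d + 1)/(d - 3)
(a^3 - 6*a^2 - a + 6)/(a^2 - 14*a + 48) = (a^2 - 1)/(a - 8)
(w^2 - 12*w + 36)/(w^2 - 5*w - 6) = (w - 6)/(w + 1)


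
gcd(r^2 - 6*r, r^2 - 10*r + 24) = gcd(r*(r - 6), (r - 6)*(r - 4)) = r - 6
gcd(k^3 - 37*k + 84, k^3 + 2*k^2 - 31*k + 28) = k^2 + 3*k - 28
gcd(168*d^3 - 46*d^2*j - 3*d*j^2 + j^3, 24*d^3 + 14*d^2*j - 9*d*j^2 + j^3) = 24*d^2 - 10*d*j + j^2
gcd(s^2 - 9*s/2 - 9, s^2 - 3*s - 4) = 1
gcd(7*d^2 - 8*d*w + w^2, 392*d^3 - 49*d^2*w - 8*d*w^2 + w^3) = -7*d + w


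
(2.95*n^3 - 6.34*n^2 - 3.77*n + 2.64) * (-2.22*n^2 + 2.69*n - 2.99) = -6.549*n^5 + 22.0103*n^4 - 17.5057*n^3 + 2.9545*n^2 + 18.3739*n - 7.8936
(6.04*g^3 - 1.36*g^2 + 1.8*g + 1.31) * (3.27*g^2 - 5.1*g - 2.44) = 19.7508*g^5 - 35.2512*g^4 - 1.9156*g^3 - 1.5779*g^2 - 11.073*g - 3.1964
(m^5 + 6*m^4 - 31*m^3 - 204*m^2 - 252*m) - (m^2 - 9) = m^5 + 6*m^4 - 31*m^3 - 205*m^2 - 252*m + 9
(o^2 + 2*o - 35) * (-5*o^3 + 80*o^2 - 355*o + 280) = -5*o^5 + 70*o^4 - 20*o^3 - 3230*o^2 + 12985*o - 9800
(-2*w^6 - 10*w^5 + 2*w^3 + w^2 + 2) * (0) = 0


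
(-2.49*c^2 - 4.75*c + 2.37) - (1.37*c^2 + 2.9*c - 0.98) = -3.86*c^2 - 7.65*c + 3.35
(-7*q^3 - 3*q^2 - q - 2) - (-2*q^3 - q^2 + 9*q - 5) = -5*q^3 - 2*q^2 - 10*q + 3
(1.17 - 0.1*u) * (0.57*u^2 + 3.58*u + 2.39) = -0.057*u^3 + 0.3089*u^2 + 3.9496*u + 2.7963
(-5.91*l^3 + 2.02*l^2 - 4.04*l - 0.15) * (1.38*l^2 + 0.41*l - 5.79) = -8.1558*l^5 + 0.3645*l^4 + 29.4719*l^3 - 13.5592*l^2 + 23.3301*l + 0.8685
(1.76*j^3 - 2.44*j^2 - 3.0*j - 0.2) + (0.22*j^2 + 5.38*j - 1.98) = 1.76*j^3 - 2.22*j^2 + 2.38*j - 2.18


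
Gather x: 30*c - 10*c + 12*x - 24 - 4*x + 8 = 20*c + 8*x - 16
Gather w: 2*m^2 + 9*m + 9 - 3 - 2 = 2*m^2 + 9*m + 4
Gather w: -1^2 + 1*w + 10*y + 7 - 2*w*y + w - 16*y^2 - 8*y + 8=w*(2 - 2*y) - 16*y^2 + 2*y + 14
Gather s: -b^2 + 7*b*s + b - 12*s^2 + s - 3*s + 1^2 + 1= -b^2 + b - 12*s^2 + s*(7*b - 2) + 2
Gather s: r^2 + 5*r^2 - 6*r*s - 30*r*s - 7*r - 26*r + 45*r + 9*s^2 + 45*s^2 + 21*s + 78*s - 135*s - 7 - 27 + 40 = 6*r^2 + 12*r + 54*s^2 + s*(-36*r - 36) + 6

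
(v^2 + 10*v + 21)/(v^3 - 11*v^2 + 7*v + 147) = (v + 7)/(v^2 - 14*v + 49)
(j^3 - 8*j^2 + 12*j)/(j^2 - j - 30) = j*(j - 2)/(j + 5)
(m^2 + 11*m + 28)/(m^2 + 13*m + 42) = (m + 4)/(m + 6)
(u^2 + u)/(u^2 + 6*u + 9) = u*(u + 1)/(u^2 + 6*u + 9)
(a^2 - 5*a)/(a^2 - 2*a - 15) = a/(a + 3)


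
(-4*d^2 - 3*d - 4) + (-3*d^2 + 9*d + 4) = -7*d^2 + 6*d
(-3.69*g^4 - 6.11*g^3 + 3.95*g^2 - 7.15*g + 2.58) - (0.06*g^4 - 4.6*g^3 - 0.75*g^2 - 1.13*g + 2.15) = -3.75*g^4 - 1.51*g^3 + 4.7*g^2 - 6.02*g + 0.43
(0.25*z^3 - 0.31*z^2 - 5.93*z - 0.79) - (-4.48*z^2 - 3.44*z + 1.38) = 0.25*z^3 + 4.17*z^2 - 2.49*z - 2.17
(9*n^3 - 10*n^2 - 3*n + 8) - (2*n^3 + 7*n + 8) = 7*n^3 - 10*n^2 - 10*n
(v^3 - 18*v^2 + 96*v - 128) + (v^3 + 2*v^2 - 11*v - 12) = 2*v^3 - 16*v^2 + 85*v - 140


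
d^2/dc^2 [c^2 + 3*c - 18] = 2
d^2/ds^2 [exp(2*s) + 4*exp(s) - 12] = 4*(exp(s) + 1)*exp(s)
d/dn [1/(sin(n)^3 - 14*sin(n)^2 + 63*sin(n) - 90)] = (-3*sin(n)^2 + 28*sin(n) - 63)*cos(n)/(sin(n)^3 - 14*sin(n)^2 + 63*sin(n) - 90)^2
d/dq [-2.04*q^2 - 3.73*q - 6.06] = -4.08*q - 3.73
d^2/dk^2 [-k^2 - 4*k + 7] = -2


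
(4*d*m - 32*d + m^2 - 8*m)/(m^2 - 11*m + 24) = (4*d + m)/(m - 3)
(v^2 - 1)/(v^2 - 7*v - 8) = (v - 1)/(v - 8)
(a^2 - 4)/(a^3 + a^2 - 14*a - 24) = (a - 2)/(a^2 - a - 12)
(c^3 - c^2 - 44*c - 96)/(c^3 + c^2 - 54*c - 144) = (c + 4)/(c + 6)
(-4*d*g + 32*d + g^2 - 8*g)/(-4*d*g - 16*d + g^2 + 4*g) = (g - 8)/(g + 4)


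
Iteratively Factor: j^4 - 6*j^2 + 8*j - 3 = (j - 1)*(j^3 + j^2 - 5*j + 3) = (j - 1)^2*(j^2 + 2*j - 3) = (j - 1)^3*(j + 3)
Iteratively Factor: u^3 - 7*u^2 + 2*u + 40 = (u - 4)*(u^2 - 3*u - 10) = (u - 5)*(u - 4)*(u + 2)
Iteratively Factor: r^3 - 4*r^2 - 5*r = (r)*(r^2 - 4*r - 5) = r*(r - 5)*(r + 1)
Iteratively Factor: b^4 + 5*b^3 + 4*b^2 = (b + 1)*(b^3 + 4*b^2) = (b + 1)*(b + 4)*(b^2) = b*(b + 1)*(b + 4)*(b)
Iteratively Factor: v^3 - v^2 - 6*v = (v - 3)*(v^2 + 2*v) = v*(v - 3)*(v + 2)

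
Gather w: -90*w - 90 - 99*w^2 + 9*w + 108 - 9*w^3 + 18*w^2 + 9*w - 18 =-9*w^3 - 81*w^2 - 72*w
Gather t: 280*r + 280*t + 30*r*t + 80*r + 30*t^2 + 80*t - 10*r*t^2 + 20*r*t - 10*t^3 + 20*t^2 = 360*r - 10*t^3 + t^2*(50 - 10*r) + t*(50*r + 360)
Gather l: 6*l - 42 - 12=6*l - 54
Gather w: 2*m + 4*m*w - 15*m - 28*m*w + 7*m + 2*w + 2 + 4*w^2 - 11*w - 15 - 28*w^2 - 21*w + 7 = -6*m - 24*w^2 + w*(-24*m - 30) - 6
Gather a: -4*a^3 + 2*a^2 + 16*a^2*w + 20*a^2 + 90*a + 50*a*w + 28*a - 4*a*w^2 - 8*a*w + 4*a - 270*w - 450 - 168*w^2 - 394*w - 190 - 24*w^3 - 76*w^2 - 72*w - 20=-4*a^3 + a^2*(16*w + 22) + a*(-4*w^2 + 42*w + 122) - 24*w^3 - 244*w^2 - 736*w - 660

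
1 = 1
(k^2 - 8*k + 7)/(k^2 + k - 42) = (k^2 - 8*k + 7)/(k^2 + k - 42)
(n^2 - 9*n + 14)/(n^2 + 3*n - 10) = (n - 7)/(n + 5)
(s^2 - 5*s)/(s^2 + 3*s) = (s - 5)/(s + 3)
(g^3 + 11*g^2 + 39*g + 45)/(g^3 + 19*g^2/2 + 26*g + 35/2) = 2*(g^2 + 6*g + 9)/(2*g^2 + 9*g + 7)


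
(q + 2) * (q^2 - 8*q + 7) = q^3 - 6*q^2 - 9*q + 14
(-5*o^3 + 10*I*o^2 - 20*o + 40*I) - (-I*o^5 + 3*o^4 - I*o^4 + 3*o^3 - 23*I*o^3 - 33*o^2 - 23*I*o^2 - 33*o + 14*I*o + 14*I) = I*o^5 - 3*o^4 + I*o^4 - 8*o^3 + 23*I*o^3 + 33*o^2 + 33*I*o^2 + 13*o - 14*I*o + 26*I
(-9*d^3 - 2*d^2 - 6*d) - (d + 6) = -9*d^3 - 2*d^2 - 7*d - 6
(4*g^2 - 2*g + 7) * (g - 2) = 4*g^3 - 10*g^2 + 11*g - 14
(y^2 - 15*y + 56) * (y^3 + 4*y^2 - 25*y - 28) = y^5 - 11*y^4 - 29*y^3 + 571*y^2 - 980*y - 1568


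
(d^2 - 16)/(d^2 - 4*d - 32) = (d - 4)/(d - 8)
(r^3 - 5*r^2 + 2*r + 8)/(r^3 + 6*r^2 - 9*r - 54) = (r^3 - 5*r^2 + 2*r + 8)/(r^3 + 6*r^2 - 9*r - 54)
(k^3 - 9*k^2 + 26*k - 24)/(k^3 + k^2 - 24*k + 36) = (k - 4)/(k + 6)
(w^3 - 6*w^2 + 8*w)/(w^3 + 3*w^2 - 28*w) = (w - 2)/(w + 7)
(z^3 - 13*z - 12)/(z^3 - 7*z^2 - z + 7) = (z^2 - z - 12)/(z^2 - 8*z + 7)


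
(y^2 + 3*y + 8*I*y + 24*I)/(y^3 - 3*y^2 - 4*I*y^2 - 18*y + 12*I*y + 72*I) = (y + 8*I)/(y^2 + y*(-6 - 4*I) + 24*I)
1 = 1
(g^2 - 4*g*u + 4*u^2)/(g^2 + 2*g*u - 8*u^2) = (g - 2*u)/(g + 4*u)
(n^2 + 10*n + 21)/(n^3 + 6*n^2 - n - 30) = (n + 7)/(n^2 + 3*n - 10)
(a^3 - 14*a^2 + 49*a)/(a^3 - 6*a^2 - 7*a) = (a - 7)/(a + 1)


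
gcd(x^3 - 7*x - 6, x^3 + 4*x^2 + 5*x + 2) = x^2 + 3*x + 2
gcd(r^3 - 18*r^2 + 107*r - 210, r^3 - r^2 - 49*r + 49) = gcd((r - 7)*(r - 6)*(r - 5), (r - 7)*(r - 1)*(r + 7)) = r - 7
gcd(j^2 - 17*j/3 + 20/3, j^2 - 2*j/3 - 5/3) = j - 5/3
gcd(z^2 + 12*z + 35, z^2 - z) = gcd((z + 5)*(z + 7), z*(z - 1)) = 1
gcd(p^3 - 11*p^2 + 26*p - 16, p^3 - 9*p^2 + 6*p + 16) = p^2 - 10*p + 16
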